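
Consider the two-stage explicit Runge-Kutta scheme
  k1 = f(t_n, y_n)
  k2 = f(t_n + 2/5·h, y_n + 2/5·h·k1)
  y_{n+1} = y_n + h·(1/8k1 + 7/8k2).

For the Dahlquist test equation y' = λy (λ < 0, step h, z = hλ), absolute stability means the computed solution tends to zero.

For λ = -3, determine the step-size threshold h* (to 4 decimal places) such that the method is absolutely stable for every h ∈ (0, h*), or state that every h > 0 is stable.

(-2.8571,0); λ=-3 ⇒ h* = (20/7)/3 = 0.9524.

With y'=λy (z=hλ):
  k1=λy_n ⇒ h·k1=z·y_n;  k2=λ(1+2/5z)y_n ⇒ h·k2=z(1+2/5z)y_n
  y_{n+1}/y_n = 1 + 1/8z + 7/8z(1+2/5z) = 1 + z + 7/20z²
  R(z) = 1 + z + 7/20z².

Find x<0 with |R(x)|<1.
x=-0.49: |R|=0.5940
R=1: x+7/20x²=0 ⇒ x=−20/7=-2.8571; min R=1−1/(4·7/20)=0.2857>−1
Confirm numerically:
  x=-2.769: |R|=0.91458 <1
  x=-2.548: |R|=0.72431 <1
  x=-1.779: |R|=0.32869 <1
  x=-1.757: |R|=0.32347 <1
  x=-3.349: |R|=1.57653 >1
  x=-3.230: |R|=1.42151 >1
  x=-3.189: |R|=1.37040 >1
Stable set (-2.8571, 0).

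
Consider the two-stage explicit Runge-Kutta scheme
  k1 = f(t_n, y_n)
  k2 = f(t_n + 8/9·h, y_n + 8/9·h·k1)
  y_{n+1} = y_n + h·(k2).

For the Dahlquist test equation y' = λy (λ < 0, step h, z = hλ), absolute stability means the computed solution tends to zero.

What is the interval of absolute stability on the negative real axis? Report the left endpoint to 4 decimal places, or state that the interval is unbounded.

z∈(-1.1250,0).

On y'=λy, z=hλ:
  k1=λy_n ⇒ h·k1=z·y_n;  k2=λ(1+8/9z)y_n ⇒ h·k2=z(1+8/9z)y_n
  y_{n+1}/y_n = 1 + z(1+8/9z) = 1 + z + 8/9z²
  ⇒ R(z) = 1 + z + 8/9z².

Solve |R(x)|<1 on ℝ⁻.
x=-0.36: |R|=0.7552
R=1: x+8/9x²=0 ⇒ x=−9/8=-1.1250; min R=1−1/(4·8/9)=0.7188>−1
Confirm numerically:
  x=-0.972: |R|=0.86781 <1
  x=-0.900: |R|=0.82000 <1
  x=-0.612: |R|=0.72093 <1
  x=-1.576: |R|=1.63180 >1
  x=-1.553: |R|=1.59083 >1
So |R|<1 on (-1.1250, 0).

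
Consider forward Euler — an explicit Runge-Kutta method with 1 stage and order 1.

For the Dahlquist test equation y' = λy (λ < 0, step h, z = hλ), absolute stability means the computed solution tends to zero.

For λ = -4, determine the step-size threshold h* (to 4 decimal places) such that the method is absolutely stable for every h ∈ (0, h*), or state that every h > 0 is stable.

On y'=λy, z=hλ:
  order 1, 1-stage ⇒ R(z)=1+z
  (e.g. R(-1.26)=-0.26000, |R|=0.26000)

Boundary: |R(x)|=1, x<0.
x=-1.26: |R|=0.2600
|R(-1.48)|=0.4800 |R(-0.74)|=0.2600 |R(-0.64)|=0.3600
Bisect:
  x_lo=-2.6035 |R|=1.6035  x_hi=-0.0582 |R|=0.9418
  mid=-1.33087 |R|=0.33087 →hi
  mid=-1.96721 |R|=0.96721 →hi
  mid=-2.28538 |R|=1.28538 →lo
  mid=-2.12629 |R|=1.12629 →lo
  mid=-2.04675 |R|=1.04675 →lo
  mid=-2.00698 |R|=1.00698 →lo
  mid=-1.98710 |R|=0.98710 →hi
  mid=-1.99704 |R|=0.99704 →hi
  mid=-2.00201 |R|=1.00201 →lo
  ...
  [-2.00015,-1.99999] ⇒ x*=-2.0000
Interval (-2.0000, 0).

(-2.0000,0); λ=-4 ⇒ h* = 0.5000.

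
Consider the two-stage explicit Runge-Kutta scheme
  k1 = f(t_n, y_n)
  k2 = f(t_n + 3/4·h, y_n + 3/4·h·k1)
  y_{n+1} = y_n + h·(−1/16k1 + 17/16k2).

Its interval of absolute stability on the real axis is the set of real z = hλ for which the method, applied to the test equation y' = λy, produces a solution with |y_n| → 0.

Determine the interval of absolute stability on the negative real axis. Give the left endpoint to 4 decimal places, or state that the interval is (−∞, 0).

Test eqn y'=λy, z=hλ:
  k1=λy_n ⇒ h·k1=z·y_n;  k2=λ(1+3/4z)y_n ⇒ h·k2=z(1+3/4z)y_n
  y_{n+1}/y_n = 1 − 1/16z + 17/16z(1+3/4z) = 1 + z + 51/64z²
  so R(z) = 1 + z + 51/64z².

Solve |R(x)|<1 on ℝ⁻.
x=-1.51: |R|=1.3070
R=1: x+51/64x²=0 ⇒ x=−64/51=-1.2549; min R=1−1/(4·51/64)=0.6863>−1
Confirm numerically:
  x=-0.891: |R|=0.74162 <1
  x=-0.873: |R|=0.73432 <1
  x=-0.845: |R|=0.72399 <1
  x=-0.841: |R|=0.72261 <1
  x=-1.604: |R|=1.44621 >1
  x=-1.509: |R|=1.30555 >1
  x=-1.396: |R|=1.15696 >1
Stable set (-1.2549, 0).

(-1.2549, 0).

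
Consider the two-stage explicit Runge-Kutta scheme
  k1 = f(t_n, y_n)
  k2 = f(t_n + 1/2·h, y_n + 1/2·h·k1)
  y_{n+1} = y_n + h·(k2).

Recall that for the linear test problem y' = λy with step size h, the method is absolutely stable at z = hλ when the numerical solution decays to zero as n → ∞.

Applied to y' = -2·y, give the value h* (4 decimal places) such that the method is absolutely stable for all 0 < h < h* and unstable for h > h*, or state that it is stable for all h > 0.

(-2.0000,0); λ=-2 ⇒ h* = (2)/2 = 1.0000.

Set f=λy, z=hλ:
  k1=λy_n ⇒ h·k1=z·y_n;  k2=λ(1+1/2z)y_n ⇒ h·k2=z(1+1/2z)y_n
  y_{n+1}/y_n = 1 + z(1+1/2z) = 1 + z + 1/2z²
  ⇒ R(z) = 1 + z + 1/2z².

Solve |R(x)|<1 on ℝ⁻.
x=-1.78: |R|=0.8042
R=1: x+1/2x²=0 ⇒ x=−2=-2.0000; min R=1−1/(4·1/2)=0.5000>−1
Confirm numerically:
  x=-1.871: |R|=0.87932 <1
  x=-1.788: |R|=0.81047 <1
  x=-1.210: |R|=0.52205 <1
  x=-1.100: |R|=0.50500 <1
  x=-2.455: |R|=1.55851 >1
  x=-2.333: |R|=1.38844 >1
Interval (-2.0000, 0).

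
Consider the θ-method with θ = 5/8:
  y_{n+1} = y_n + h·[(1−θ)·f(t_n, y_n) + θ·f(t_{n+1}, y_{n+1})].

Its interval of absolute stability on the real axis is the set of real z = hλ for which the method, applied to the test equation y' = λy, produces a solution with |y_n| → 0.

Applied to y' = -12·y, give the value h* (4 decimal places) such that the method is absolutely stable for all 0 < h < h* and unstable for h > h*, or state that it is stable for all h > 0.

interval (−∞, 0). Any h>0 works for λ=-12.

Set f=λy, z=hλ:
  y_{n+1} = y_n + z·[3/8·y_n + 5/8·y_{n+1}] ⇒ (1 − 5/8z)y_{n+1} = (1 + 3/8z)y_n
  ⇒ R(z) = (1 + 3/8z)/(1 − 5/8z).

Find x<0 with |R(x)|<1.
x=-1.66: |R|=0.1853
x=-2: |R|=0.1111
x=-10: |R|=0.3793
x=-100: |R|=0.5748
θ=5/8≥1/2 ⇒ |1+3/8x|<|1−5/8x| ∀x<0 ⇒ unbounded interval.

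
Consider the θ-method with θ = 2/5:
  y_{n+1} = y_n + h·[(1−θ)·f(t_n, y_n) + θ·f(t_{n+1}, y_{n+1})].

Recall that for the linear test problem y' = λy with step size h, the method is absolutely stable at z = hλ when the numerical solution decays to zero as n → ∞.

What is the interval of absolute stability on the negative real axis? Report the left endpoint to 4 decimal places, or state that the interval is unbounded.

z∈(-10.0000,0).

With y'=λy (z=hλ):
  y_{n+1} = y_n + z·[3/5·y_n + 2/5·y_{n+1}] ⇒ (1 − 2/5z)y_{n+1} = (1 + 3/5z)y_n
  so R(z) = (1 + 3/5z)/(1 − 2/5z).

Solve |R(x)|<1 on ℝ⁻.
x=-0.75: |R|=0.4231
R=−1: 1+3/5x = −1+2/5x ⇒ -1/5x=2 ⇒ x=2/(-1/5)=-10.0000
Confirm numerically:
  x=-9.089: |R|=0.96070 <1
  x=-6.892: |R|=0.83454 <1
  x=-4.943: |R|=0.66028 <1
  x=-4.671: |R|=0.62843 <1
  x=-10.447: |R|=1.01726 >1
  x=-10.241: |R|=1.00946 >1
  x=-10.235: |R|=1.00923 >1
Interval (-10.0000, 0).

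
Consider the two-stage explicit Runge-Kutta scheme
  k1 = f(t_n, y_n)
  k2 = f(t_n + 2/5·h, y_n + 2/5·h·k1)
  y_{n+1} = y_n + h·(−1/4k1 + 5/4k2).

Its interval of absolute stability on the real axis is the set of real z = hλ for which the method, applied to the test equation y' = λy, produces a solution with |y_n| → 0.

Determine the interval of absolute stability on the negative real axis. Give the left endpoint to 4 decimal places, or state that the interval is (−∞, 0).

z∈(-2.0000,0).

Test eqn y'=λy, z=hλ:
  k1=λy_n ⇒ h·k1=z·y_n;  k2=λ(1+2/5z)y_n ⇒ h·k2=z(1+2/5z)y_n
  y_{n+1}/y_n = 1 − 1/4z + 5/4z(1+2/5z) = 1 + z + 1/2z²
  Hence R(z) = 1 + z + 1/2z².

Need |R(x)|<1, x<0.
x=-1.43: |R|=0.5924
R=1: x+1/2x²=0 ⇒ x=−2=-2.0000; min R=1−1/(4·1/2)=0.5000>−1
Confirm numerically:
  x=-1.667: |R|=0.72244 <1
  x=-1.279: |R|=0.53892 <1
  x=-1.110: |R|=0.50605 <1
  x=-0.874: |R|=0.50794 <1
  x=-2.594: |R|=1.77042 >1
  x=-2.328: |R|=1.38179 >1
  x=-2.272: |R|=1.30899 >1
Stable set (-2.0000, 0).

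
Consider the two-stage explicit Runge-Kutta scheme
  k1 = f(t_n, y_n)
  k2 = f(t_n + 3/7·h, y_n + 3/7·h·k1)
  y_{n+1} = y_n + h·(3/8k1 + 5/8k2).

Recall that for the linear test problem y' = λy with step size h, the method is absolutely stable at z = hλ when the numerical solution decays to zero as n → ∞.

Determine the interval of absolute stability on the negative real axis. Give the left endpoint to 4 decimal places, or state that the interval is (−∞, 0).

(-3.7333, 0).

On y'=λy, z=hλ:
  k1=λy_n ⇒ h·k1=z·y_n;  k2=λ(1+3/7z)y_n ⇒ h·k2=z(1+3/7z)y_n
  y_{n+1}/y_n = 1 + 3/8z + 5/8z(1+3/7z) = 1 + z + 15/56z²
  R(z) = 1 + z + 15/56z².

Find x<0 with |R(x)|<1.
x=-1.7: |R|=0.0741
R=1: x+15/56x²=0 ⇒ x=−56/15=-3.7333; min R=1−1/(4·15/56)=0.0667>−1
Confirm numerically:
  x=-3.514: |R|=0.79355 <1
  x=-2.540: |R|=0.18811 <1
  x=-1.752: |R|=0.07019 <1
  x=-1.750: |R|=0.07031 <1
  x=-4.168: |R|=1.48527 >1
  x=-4.137: |R|=1.44731 >1
  x=-3.968: |R|=1.24942 >1
So |R|<1 on (-3.7333, 0).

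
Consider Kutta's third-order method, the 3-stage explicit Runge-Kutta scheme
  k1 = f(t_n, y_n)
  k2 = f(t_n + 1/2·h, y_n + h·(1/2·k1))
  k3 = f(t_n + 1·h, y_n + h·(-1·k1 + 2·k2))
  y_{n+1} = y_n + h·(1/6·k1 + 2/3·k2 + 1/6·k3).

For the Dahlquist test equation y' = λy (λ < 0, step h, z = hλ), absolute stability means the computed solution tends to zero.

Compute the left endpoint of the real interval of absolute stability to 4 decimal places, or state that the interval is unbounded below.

z* = -2.5127.

On y'=λy, z=hλ:
  order 3, 3-stage ⇒ R(z)=1+z+z^2/2+z^3/6
  (e.g. R(-1.47)=0.08103, |R|=0.08103)

Solve |R(x)|<1 on ℝ⁻.
x=-1.47: |R|=0.0810
|R(-2.7)|=1.3355 |R(-2.64)|=1.2218 |R(-0.84)|=0.4140
Bisect:
  x_lo=-3.1262 |R|=2.3317  x_hi=-0.2379 |R|=0.7882
  mid=-1.68202 |R|=0.06055 →hi
  mid=-2.40410 |R|=0.83008 →hi
  mid=-2.76514 |R|=1.46585 →lo
  mid=-2.58462 |R|=1.12215 →lo
  mid=-2.49436 |R|=0.97003 →hi
  mid=-2.53949 |R|=1.04452 →lo
  mid=-2.51693 |R|=1.00689 →lo
  mid=-2.50565 |R|=0.98836 →hi
  mid=-2.51129 |R|=0.99760 →hi
  mid=-2.51411 |R|=1.00224 →lo
  ...
  [-2.51287,-2.51270] ⇒ x*=-2.5127
Interval (-2.5127, 0).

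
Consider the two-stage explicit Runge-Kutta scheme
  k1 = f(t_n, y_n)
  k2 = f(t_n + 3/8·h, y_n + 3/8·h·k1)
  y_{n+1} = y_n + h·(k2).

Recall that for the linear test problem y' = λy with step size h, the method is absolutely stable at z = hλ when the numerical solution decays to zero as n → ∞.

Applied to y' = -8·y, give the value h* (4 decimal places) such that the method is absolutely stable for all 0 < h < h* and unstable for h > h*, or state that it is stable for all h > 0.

Set f=λy, z=hλ:
  k1=λy_n ⇒ h·k1=z·y_n;  k2=λ(1+3/8z)y_n ⇒ h·k2=z(1+3/8z)y_n
  y_{n+1}/y_n = 1 + z(1+3/8z) = 1 + z + 3/8z²
  R(z) = 1 + z + 3/8z².

Boundary: |R(x)|=1, x<0.
x=-1.54: |R|=0.3494
R=1: x+3/8x²=0 ⇒ x=−8/3=-2.6667; min R=1−1/(4·3/8)=0.3333>−1
Confirm numerically:
  x=-2.015: |R|=0.50758 <1
  x=-1.365: |R|=0.33371 <1
  x=-1.111: |R|=0.35187 <1
  x=-3.071: |R|=1.46564 >1
  x=-2.826: |R|=1.16885 >1
So |R|<1 on (-2.6667, 0).

(-2.6667,0); λ=-8 ⇒ h* = (8/3)/8 = 0.3333.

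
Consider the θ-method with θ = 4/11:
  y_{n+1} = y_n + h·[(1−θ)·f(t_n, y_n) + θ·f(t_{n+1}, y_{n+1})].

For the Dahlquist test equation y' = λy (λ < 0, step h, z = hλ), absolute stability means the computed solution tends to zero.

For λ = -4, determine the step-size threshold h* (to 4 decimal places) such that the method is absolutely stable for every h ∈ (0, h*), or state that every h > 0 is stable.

(-7.3333,0); λ=-4 ⇒ h* = (22/3)/4 = 1.8333.

With y'=λy (z=hλ):
  y_{n+1} = y_n + z·[7/11·y_n + 4/11·y_{n+1}] ⇒ (1 − 4/11z)y_{n+1} = (1 + 7/11z)y_n
  ⇒ R(z) = (1 + 7/11z)/(1 − 4/11z).

Find x<0 with |R(x)|<1.
x=-1.12: |R|=0.2041
R=−1: 1+7/11x = −1+4/11x ⇒ -3/11x=2 ⇒ x=2/(-3/11)=-7.3333
Confirm numerically:
  x=-5.017: |R|=0.77633 <1
  x=-4.495: |R|=0.70618 <1
  x=-3.721: |R|=0.58132 <1
  x=-7.929: |R|=1.04183 >1
  x=-7.450: |R|=1.00858 >1
Stable set (-7.3333, 0).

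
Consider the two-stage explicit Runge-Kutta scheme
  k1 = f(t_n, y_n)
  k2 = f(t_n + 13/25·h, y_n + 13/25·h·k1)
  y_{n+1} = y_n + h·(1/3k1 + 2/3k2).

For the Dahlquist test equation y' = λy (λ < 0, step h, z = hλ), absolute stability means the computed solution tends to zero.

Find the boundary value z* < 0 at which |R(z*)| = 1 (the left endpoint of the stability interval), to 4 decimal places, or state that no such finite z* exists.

z* = -2.8846.

On y'=λy, z=hλ:
  k1=λy_n ⇒ h·k1=z·y_n;  k2=λ(1+13/25z)y_n ⇒ h·k2=z(1+13/25z)y_n
  y_{n+1}/y_n = 1 + 1/3z + 2/3z(1+13/25z) = 1 + z + 26/75z²
  ⇒ R(z) = 1 + z + 26/75z².

Solve |R(x)|<1 on ℝ⁻.
x=-1.05: |R|=0.3322
R=1: x+26/75x²=0 ⇒ x=−75/26=-2.8846; min R=1−1/(4·26/75)=0.2788>−1
Confirm numerically:
  x=-2.567: |R|=0.71736 <1
  x=-2.194: |R|=0.47473 <1
  x=-1.442: |R|=0.27885 <1
  x=-1.341: |R|=0.28240 <1
  x=-3.313: |R|=1.49200 >1
  x=-3.081: |R|=1.20975 >1
Stable set (-2.8846, 0).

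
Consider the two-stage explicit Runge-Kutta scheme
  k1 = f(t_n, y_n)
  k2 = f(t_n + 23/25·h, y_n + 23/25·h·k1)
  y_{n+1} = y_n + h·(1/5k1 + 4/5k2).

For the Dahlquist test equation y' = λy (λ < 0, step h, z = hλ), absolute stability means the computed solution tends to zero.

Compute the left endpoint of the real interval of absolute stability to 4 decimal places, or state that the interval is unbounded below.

z* = -1.3587.

On y'=λy, z=hλ:
  k1=λy_n ⇒ h·k1=z·y_n;  k2=λ(1+23/25z)y_n ⇒ h·k2=z(1+23/25z)y_n
  y_{n+1}/y_n = 1 + 1/5z + 4/5z(1+23/25z) = 1 + z + 92/125z²
  R(z) = 1 + z + 92/125z².

Boundary: |R(x)|=1, x<0.
x=-0.55: |R|=0.6726
R=1: x+92/125x²=0 ⇒ x=−125/92=-1.3587; min R=1−1/(4·92/125)=0.6603>−1
Confirm numerically:
  x=-1.131: |R|=0.81046 <1
  x=-0.898: |R|=0.69551 <1
  x=-0.621: |R|=0.66283 <1
  x=-1.679: |R|=1.39581 >1
  x=-1.551: |R|=1.21952 >1
So |R|<1 on (-1.3587, 0).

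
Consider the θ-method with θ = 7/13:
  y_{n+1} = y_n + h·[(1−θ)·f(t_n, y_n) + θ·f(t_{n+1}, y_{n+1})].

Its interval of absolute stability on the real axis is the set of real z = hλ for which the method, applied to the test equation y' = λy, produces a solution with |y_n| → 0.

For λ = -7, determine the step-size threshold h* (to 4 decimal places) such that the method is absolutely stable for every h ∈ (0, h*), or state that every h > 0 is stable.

Set f=λy, z=hλ:
  y_{n+1} = y_n + z·[6/13·y_n + 7/13·y_{n+1}] ⇒ (1 − 7/13z)y_{n+1} = (1 + 6/13z)y_n
  R(z) = (1 + 6/13z)/(1 − 7/13z).

Find x<0 with |R(x)|<1.
x=-1.04: |R|=0.3333
x=-2: |R|=0.0370
x=-10: |R|=0.5663
x=-100: |R|=0.8233
θ=7/13≥1/2 ⇒ |1+6/13x|<|1−7/13x| ∀x<0 ⇒ interval (−∞,0).

interval (−∞, 0). Any h>0 works for λ=-7.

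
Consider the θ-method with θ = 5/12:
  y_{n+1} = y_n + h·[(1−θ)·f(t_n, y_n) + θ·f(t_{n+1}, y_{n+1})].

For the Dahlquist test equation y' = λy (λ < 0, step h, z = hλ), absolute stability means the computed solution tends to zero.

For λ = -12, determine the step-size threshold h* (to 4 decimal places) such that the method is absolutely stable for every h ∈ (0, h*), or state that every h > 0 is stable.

(-12.0000,0); λ=-12 ⇒ h* = (12)/12 = 1.0000.

On y'=λy, z=hλ:
  y_{n+1} = y_n + z·[7/12·y_n + 5/12·y_{n+1}] ⇒ (1 − 5/12z)y_{n+1} = (1 + 7/12z)y_n
  Hence R(z) = (1 + 7/12z)/(1 − 5/12z).

Need |R(x)|<1, x<0.
x=-0.38: |R|=0.6719
R=−1: 1+7/12x = −1+5/12x ⇒ -1/6x=2 ⇒ x=2/(-1/6)=-12.0000
Confirm numerically:
  x=-9.627: |R|=0.92108 <1
  x=-7.991: |R|=0.84567 <1
  x=-7.185: |R|=0.79906 <1
  x=-7.017: |R|=0.78834 <1
  x=-12.556: |R|=1.01487 >1
  x=-12.421: |R|=1.01136 >1
Interval (-12.0000, 0).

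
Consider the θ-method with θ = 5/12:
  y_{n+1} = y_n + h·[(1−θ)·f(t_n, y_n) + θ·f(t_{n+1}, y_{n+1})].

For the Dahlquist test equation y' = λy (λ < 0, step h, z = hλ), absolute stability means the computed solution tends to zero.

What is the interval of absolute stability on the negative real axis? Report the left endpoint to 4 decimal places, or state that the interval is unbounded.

z∈(-12.0000,0).

Test eqn y'=λy, z=hλ:
  y_{n+1} = y_n + z·[7/12·y_n + 5/12·y_{n+1}] ⇒ (1 − 5/12z)y_{n+1} = (1 + 7/12z)y_n
  Hence R(z) = (1 + 7/12z)/(1 − 5/12z).

Boundary: |R(x)|=1, x<0.
x=-0.63: |R|=0.5010
R=−1: 1+7/12x = −1+5/12x ⇒ -1/6x=2 ⇒ x=2/(-1/6)=-12.0000
Confirm numerically:
  x=-11.091: |R|=0.97305 <1
  x=-10.224: |R|=0.94373 <1
  x=-8.847: |R|=0.88786 <1
  x=-12.360: |R|=1.00976 >1
  x=-12.196: |R|=1.00537 >1
So |R|<1 on (-12.0000, 0).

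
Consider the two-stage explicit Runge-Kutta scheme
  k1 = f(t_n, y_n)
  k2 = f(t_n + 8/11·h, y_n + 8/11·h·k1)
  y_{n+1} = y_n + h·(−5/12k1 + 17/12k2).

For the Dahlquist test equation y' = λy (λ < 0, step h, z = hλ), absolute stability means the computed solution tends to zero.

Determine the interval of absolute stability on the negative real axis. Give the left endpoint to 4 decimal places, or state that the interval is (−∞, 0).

z∈(-0.9706,0).

On y'=λy, z=hλ:
  k1=λy_n ⇒ h·k1=z·y_n;  k2=λ(1+8/11z)y_n ⇒ h·k2=z(1+8/11z)y_n
  y_{n+1}/y_n = 1 − 5/12z + 17/12z(1+8/11z) = 1 + z + 34/33z²
  ⇒ R(z) = 1 + z + 34/33z².

Solve |R(x)|<1 on ℝ⁻.
x=-0.77: |R|=0.8409
R=1: x+34/33x²=0 ⇒ x=−33/34=-0.9706; min R=1−1/(4·34/33)=0.7574>−1
Confirm numerically:
  x=-0.775: |R|=0.84383 <1
  x=-0.683: |R|=0.79763 <1
  x=-0.449: |R|=0.75871 <1
  x=-0.443: |R|=0.75920 <1
  x=-1.200: |R|=1.28364 >1
  x=-1.193: |R|=1.27338 >1
Stable set (-0.9706, 0).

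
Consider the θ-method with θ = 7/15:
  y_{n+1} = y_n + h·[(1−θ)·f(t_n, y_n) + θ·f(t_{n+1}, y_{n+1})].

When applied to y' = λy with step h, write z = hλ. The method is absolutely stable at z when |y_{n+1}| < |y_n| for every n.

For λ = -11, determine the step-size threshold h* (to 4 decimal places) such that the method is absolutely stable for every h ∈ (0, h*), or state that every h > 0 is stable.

Test eqn y'=λy, z=hλ:
  y_{n+1} = y_n + z·[8/15·y_n + 7/15·y_{n+1}] ⇒ (1 − 7/15z)y_{n+1} = (1 + 8/15z)y_n
  ⇒ R(z) = (1 + 8/15z)/(1 − 7/15z).

Solve |R(x)|<1 on ℝ⁻.
x=-1.56: |R|=0.0972
R=−1: 1+8/15x = −1+7/15x ⇒ -1/15x=2 ⇒ x=2/(-1/15)=-30.0000
Confirm numerically:
  x=-25.722: |R|=0.97807 <1
  x=-24.036: |R|=0.96745 <1
  x=-23.375: |R|=0.96291 <1
  x=-19.811: |R|=0.93370 <1
  x=-30.483: |R|=1.00211 >1
  x=-30.324: |R|=1.00143 >1
  x=-30.140: |R|=1.00062 >1
So |R|<1 on (-30.0000, 0).

(-30.0000,0); λ=-11 ⇒ h* = (30)/11 = 2.7273.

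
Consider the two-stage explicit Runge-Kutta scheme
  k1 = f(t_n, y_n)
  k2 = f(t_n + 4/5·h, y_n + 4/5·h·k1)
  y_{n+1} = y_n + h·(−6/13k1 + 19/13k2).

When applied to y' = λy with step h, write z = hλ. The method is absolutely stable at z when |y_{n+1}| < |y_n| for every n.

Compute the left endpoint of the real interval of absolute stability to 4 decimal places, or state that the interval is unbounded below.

left endpoint -0.8553.

On y'=λy, z=hλ:
  k1=λy_n ⇒ h·k1=z·y_n;  k2=λ(1+4/5z)y_n ⇒ h·k2=z(1+4/5z)y_n
  y_{n+1}/y_n = 1 − 6/13z + 19/13z(1+4/5z) = 1 + z + 76/65z²
  ⇒ R(z) = 1 + z + 76/65z².

Find x<0 with |R(x)|<1.
x=-1.37: |R|=1.8245
R=1: x+76/65x²=0 ⇒ x=−65/76=-0.8553; min R=1−1/(4·76/65)=0.7862>−1
Confirm numerically:
  x=-0.696: |R|=0.87039 <1
  x=-0.601: |R|=0.82133 <1
  x=-0.423: |R|=0.78621 <1
  x=-0.418: |R|=0.78629 <1
  x=-1.429: |R|=1.95862 >1
  x=-1.091: |R|=1.30071 >1
So |R|<1 on (-0.8553, 0).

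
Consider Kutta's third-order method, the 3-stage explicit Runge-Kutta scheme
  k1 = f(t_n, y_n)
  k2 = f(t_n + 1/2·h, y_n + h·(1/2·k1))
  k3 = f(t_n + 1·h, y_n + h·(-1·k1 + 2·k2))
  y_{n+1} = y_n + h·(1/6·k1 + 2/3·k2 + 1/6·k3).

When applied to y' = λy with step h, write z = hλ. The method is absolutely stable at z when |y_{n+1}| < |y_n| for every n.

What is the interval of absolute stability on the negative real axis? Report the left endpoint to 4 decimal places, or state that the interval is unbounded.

z∈(-2.5127,0).

Test eqn y'=λy, z=hλ:
  order 3, 3-stage ⇒ R(z)=1+z+z^2/2+z^3/6
  (e.g. R(-0.3)=0.74050, |R|=0.74050)

Need |R(x)|<1, x<0.
x=-0.3: |R|=0.7405
|R(-1.9)|=0.2382 |R(-1.79)|=0.1438 |R(-0.84)|=0.4140
Bisect:
  x_lo=-3.2506 |R|=2.6920  x_hi=-0.0993 |R|=0.9055
  mid=-1.67493 |R|=0.05538 →hi
  mid=-2.46277 |R|=0.91970 →hi
  mid=-2.85669 |R|=1.66178 →lo
  mid=-2.65973 |R|=1.25855 →lo
  mid=-2.56125 |R|=1.08156 →lo
  mid=-2.51201 |R|=0.99880 →hi
  mid=-2.53663 |R|=1.03971 →lo
  mid=-2.52432 |R|=1.01914 →lo
  mid=-2.51817 |R|=1.00894 →lo
  ...
  [-2.51278,-2.51259] ⇒ x*=-2.5127
Interval (-2.5127, 0).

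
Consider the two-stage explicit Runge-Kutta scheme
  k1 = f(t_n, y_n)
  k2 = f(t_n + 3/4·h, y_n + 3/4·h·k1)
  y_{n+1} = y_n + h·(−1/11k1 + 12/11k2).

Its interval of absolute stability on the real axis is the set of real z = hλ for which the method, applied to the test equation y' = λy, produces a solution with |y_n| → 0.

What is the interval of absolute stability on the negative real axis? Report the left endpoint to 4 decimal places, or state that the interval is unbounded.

Test eqn y'=λy, z=hλ:
  k1=λy_n ⇒ h·k1=z·y_n;  k2=λ(1+3/4z)y_n ⇒ h·k2=z(1+3/4z)y_n
  y_{n+1}/y_n = 1 − 1/11z + 12/11z(1+3/4z) = 1 + z + 9/11z²
  ⇒ R(z) = 1 + z + 9/11z².

Boundary: |R(x)|=1, x<0.
x=-1.7: |R|=1.6645
R=1: x+9/11x²=0 ⇒ x=−11/9=-1.2222; min R=1−1/(4·9/11)=0.6944>−1
Confirm numerically:
  x=-0.831: |R|=0.73400 <1
  x=-0.798: |R|=0.72302 <1
  x=-0.701: |R|=0.70106 <1
  x=-1.709: |R|=1.68065 >1
  x=-1.508: |R|=1.35260 >1
Interval (-1.2222, 0).

(-1.2222, 0).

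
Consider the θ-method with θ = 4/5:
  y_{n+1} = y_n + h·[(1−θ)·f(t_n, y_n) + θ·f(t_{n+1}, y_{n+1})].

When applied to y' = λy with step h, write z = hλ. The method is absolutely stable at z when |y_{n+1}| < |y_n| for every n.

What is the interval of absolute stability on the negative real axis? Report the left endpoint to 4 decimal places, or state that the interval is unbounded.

interval (−∞, 0).

On y'=λy, z=hλ:
  y_{n+1} = y_n + z·[1/5·y_n + 4/5·y_{n+1}] ⇒ (1 − 4/5z)y_{n+1} = (1 + 1/5z)y_n
  R(z) = (1 + 1/5z)/(1 − 4/5z).

Boundary: |R(x)|=1, x<0.
x=-1.41: |R|=0.3374
x=-2: |R|=0.2308
x=-10: |R|=0.1111
x=-100: |R|=0.2346
θ=4/5≥1/2 ⇒ |1+1/5x|<|1−4/5x| ∀x<0 ⇒ interval (−∞,0).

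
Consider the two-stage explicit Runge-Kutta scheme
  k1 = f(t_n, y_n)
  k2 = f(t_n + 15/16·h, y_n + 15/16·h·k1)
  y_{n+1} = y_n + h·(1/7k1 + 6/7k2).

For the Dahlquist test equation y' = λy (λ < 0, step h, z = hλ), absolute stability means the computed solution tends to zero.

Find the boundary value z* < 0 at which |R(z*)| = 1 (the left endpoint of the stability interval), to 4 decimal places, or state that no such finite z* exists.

left endpoint -1.2444.

With y'=λy (z=hλ):
  k1=λy_n ⇒ h·k1=z·y_n;  k2=λ(1+15/16z)y_n ⇒ h·k2=z(1+15/16z)y_n
  y_{n+1}/y_n = 1 + 1/7z + 6/7z(1+15/16z) = 1 + z + 45/56z²
  so R(z) = 1 + z + 45/56z².

Boundary: |R(x)|=1, x<0.
x=-1.34: |R|=1.1029
R=1: x+45/56x²=0 ⇒ x=−56/45=-1.2444; min R=1−1/(4·45/56)=0.6889>−1
Confirm numerically:
  x=-1.128: |R|=0.89445 <1
  x=-1.125: |R|=0.89202 <1
  x=-1.065: |R|=0.84643 <1
  x=-1.000: |R|=0.80357 <1
  x=-1.576: |R|=1.41989 >1
  x=-1.418: |R|=1.19776 >1
Interval (-1.2444, 0).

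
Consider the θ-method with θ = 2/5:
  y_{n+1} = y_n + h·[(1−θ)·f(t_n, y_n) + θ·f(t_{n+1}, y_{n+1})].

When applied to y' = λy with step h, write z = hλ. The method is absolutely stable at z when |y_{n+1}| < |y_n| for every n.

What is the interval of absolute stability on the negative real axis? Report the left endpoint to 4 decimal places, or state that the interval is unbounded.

z∈(-10.0000,0).

With y'=λy (z=hλ):
  y_{n+1} = y_n + z·[3/5·y_n + 2/5·y_{n+1}] ⇒ (1 − 2/5z)y_{n+1} = (1 + 3/5z)y_n
  ⇒ R(z) = (1 + 3/5z)/(1 − 2/5z).

Need |R(x)|<1, x<0.
x=-1.17: |R|=0.2030
R=−1: 1+3/5x = −1+2/5x ⇒ -1/5x=2 ⇒ x=2/(-1/5)=-10.0000
Confirm numerically:
  x=-5.644: |R|=0.73256 <1
  x=-4.993: |R|=0.66589 <1
  x=-4.150: |R|=0.56015 <1
  x=-10.588: |R|=1.02246 >1
  x=-10.555: |R|=1.02126 >1
  x=-10.288: |R|=1.01126 >1
So |R|<1 on (-10.0000, 0).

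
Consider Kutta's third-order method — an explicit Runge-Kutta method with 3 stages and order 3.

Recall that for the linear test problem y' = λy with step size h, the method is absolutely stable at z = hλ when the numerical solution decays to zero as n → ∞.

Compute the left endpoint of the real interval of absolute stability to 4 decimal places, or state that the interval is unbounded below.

Test eqn y'=λy, z=hλ:
  order 3, 3-stage ⇒ R(z)=1+z+z^2/2+z^3/6
  (e.g. R(-0.53)=0.58564, |R|=0.58564)

Find x<0 with |R(x)|<1.
x=-0.53: |R|=0.5856
|R(-2.74)|=1.4147 |R(-2.34)|=0.7377 |R(-1.24)|=0.2110
Bisect:
  x_lo=-3.1344 |R|=2.3544  x_hi=-0.1478 |R|=0.8626
  mid=-1.64109 |R|=0.03113 →hi
  mid=-2.38774 |R|=0.80596 →hi
  mid=-2.76106 |R|=1.45747 →lo
  mid=-2.57440 |R|=1.10429 →lo
  mid=-2.48107 |R|=0.94867 →hi
  mid=-2.52773 |R|=1.02482 →lo
  mid=-2.50440 |R|=0.98633 →hi
  mid=-2.51607 |R|=1.00547 →lo
  mid=-2.51023 |R|=0.99588 →hi
  mid=-2.51315 |R|=1.00067 →lo
  ...
  [-2.51279,-2.51260] ⇒ x*=-2.5127
Stable set (-2.5127, 0).

left endpoint -2.5127.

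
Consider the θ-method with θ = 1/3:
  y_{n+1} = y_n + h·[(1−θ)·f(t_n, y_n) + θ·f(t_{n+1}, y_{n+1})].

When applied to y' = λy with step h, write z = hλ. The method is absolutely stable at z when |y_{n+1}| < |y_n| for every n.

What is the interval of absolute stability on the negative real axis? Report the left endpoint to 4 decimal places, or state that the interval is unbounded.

(-6.0000, 0).

On y'=λy, z=hλ:
  y_{n+1} = y_n + z·[2/3·y_n + 1/3·y_{n+1}] ⇒ (1 − 1/3z)y_{n+1} = (1 + 2/3z)y_n
  Hence R(z) = (1 + 2/3z)/(1 − 1/3z).

Boundary: |R(x)|=1, x<0.
x=-1.31: |R|=0.0882
R=−1: 1+2/3x = −1+1/3x ⇒ -1/3x=2 ⇒ x=2/(-1/3)=-6.0000
Confirm numerically:
  x=-5.512: |R|=0.94267 <1
  x=-3.042: |R|=0.51043 <1
  x=-2.479: |R|=0.35736 <1
  x=-2.430: |R|=0.34254 <1
  x=-6.512: |R|=1.05383 >1
  x=-6.126: |R|=1.01381 >1
Stable set (-6.0000, 0).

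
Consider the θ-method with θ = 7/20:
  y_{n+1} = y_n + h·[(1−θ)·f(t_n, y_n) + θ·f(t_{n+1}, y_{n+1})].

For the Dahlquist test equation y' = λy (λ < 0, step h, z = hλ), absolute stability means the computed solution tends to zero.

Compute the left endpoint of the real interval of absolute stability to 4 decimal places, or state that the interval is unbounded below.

z* = -6.6667.

Test eqn y'=λy, z=hλ:
  y_{n+1} = y_n + z·[13/20·y_n + 7/20·y_{n+1}] ⇒ (1 − 7/20z)y_{n+1} = (1 + 13/20z)y_n
  ⇒ R(z) = (1 + 13/20z)/(1 − 7/20z).

Need |R(x)|<1, x<0.
x=-0.83: |R|=0.3568
R=−1: 1+13/20x = −1+7/20x ⇒ -3/10x=2 ⇒ x=2/(-3/10)=-6.6667
Confirm numerically:
  x=-6.094: |R|=0.94516 <1
  x=-4.679: |R|=0.77393 <1
  x=-2.800: |R|=0.41414 <1
  x=-2.764: |R|=0.40490 <1
  x=-6.718: |R|=1.00460 >1
  x=-6.711: |R|=1.00397 >1
Interval (-6.6667, 0).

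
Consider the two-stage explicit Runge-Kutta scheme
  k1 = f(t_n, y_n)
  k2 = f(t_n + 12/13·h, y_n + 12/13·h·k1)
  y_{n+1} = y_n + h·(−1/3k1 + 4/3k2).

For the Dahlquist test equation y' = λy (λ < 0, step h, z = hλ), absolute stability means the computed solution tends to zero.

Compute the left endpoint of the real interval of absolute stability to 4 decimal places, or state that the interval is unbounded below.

left endpoint -0.8125.

Test eqn y'=λy, z=hλ:
  k1=λy_n ⇒ h·k1=z·y_n;  k2=λ(1+12/13z)y_n ⇒ h·k2=z(1+12/13z)y_n
  y_{n+1}/y_n = 1 − 1/3z + 4/3z(1+12/13z) = 1 + z + 16/13z²
  Hence R(z) = 1 + z + 16/13z².

Solve |R(x)|<1 on ℝ⁻.
x=-1.59: |R|=2.5215
R=1: x+16/13x²=0 ⇒ x=−13/16=-0.8125; min R=1−1/(4·16/13)=0.7969>−1
Confirm numerically:
  x=-0.791: |R|=0.97907 <1
  x=-0.646: |R|=0.86762 <1
  x=-0.638: |R|=0.86298 <1
  x=-0.402: |R|=0.79690 <1
  x=-1.390: |R|=1.98797 >1
  x=-1.140: |R|=1.45951 >1
Stable set (-0.8125, 0).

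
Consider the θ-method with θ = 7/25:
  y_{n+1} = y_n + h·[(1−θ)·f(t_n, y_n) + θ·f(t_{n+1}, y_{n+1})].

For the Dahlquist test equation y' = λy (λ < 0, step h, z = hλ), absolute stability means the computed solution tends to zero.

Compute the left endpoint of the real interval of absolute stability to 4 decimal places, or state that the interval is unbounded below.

z* = -4.5455.

Test eqn y'=λy, z=hλ:
  y_{n+1} = y_n + z·[18/25·y_n + 7/25·y_{n+1}] ⇒ (1 − 7/25z)y_{n+1} = (1 + 18/25z)y_n
  Hence R(z) = (1 + 18/25z)/(1 − 7/25z).

Solve |R(x)|<1 on ℝ⁻.
x=-0.81: |R|=0.3397
R=−1: 1+18/25x = −1+7/25x ⇒ -11/25x=2 ⇒ x=2/(-11/25)=-4.5455
Confirm numerically:
  x=-3.871: |R|=0.85759 <1
  x=-3.684: |R|=0.81342 <1
  x=-3.352: |R|=0.72912 <1
  x=-1.988: |R|=0.27711 <1
  x=-4.839: |R|=1.05485 >1
  x=-4.832: |R|=1.05358 >1
Interval (-4.5455, 0).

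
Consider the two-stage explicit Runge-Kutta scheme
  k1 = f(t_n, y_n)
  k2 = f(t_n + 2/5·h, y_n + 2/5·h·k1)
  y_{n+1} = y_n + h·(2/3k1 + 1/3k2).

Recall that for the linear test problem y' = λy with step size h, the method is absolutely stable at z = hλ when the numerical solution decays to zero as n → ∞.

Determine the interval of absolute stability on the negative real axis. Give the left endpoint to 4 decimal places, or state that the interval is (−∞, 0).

(-7.5000, 0).

Test eqn y'=λy, z=hλ:
  k1=λy_n ⇒ h·k1=z·y_n;  k2=λ(1+2/5z)y_n ⇒ h·k2=z(1+2/5z)y_n
  y_{n+1}/y_n = 1 + 2/3z + 1/3z(1+2/5z) = 1 + z + 2/15z²
  Hence R(z) = 1 + z + 2/15z².

Solve |R(x)|<1 on ℝ⁻.
x=-0.38: |R|=0.6393
R=1: x+2/15x²=0 ⇒ x=−15/2=-7.5000; min R=1−1/(4·2/15)=-0.8750>−1
Confirm numerically:
  x=-6.973: |R|=0.51003 <1
  x=-6.503: |R|=0.13553 <1
  x=-5.032: |R|=0.65586 <1
  x=-8.028: |R|=1.56517 >1
  x=-7.928: |R|=1.45242 >1
Stable set (-7.5000, 0).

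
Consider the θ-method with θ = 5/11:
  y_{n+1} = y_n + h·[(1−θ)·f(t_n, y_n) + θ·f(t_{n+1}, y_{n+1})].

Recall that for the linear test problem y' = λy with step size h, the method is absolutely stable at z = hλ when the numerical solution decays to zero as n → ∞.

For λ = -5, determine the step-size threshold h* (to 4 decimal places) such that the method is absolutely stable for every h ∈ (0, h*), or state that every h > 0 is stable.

Test eqn y'=λy, z=hλ:
  y_{n+1} = y_n + z·[6/11·y_n + 5/11·y_{n+1}] ⇒ (1 − 5/11z)y_{n+1} = (1 + 6/11z)y_n
  R(z) = (1 + 6/11z)/(1 − 5/11z).

Find x<0 with |R(x)|<1.
x=-0.71: |R|=0.4632
R=−1: 1+6/11x = −1+5/11x ⇒ -1/11x=2 ⇒ x=2/(-1/11)=-22.0000
Confirm numerically:
  x=-19.971: |R|=0.98170 <1
  x=-16.727: |R|=0.94428 <1
  x=-11.243: |R|=0.83996 <1
  x=-10.068: |R|=0.80548 <1
  x=-22.490: |R|=1.00397 >1
  x=-22.041: |R|=1.00034 >1
Stable set (-22.0000, 0).

(-22.0000,0); λ=-5 ⇒ h* = (22)/5 = 4.4000.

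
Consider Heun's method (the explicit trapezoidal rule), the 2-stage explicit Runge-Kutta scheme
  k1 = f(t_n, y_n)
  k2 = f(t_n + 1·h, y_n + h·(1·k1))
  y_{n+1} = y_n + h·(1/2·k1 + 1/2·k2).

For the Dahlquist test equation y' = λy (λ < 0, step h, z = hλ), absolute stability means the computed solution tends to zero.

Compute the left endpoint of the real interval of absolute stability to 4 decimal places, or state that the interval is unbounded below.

On y'=λy, z=hλ:
  order 2, 2-stage ⇒ R(z)=1+z+z^2/2
  (e.g. R(-0.89)=0.50605, |R|=0.50605)

Solve |R(x)|<1 on ℝ⁻.
x=-0.89: |R|=0.5061
|R(-2.39)|=1.4661 |R(-1.07)|=0.5025 |R(-0.91)|=0.5041
Bisect:
  x_lo=-2.3682 |R|=1.4360  x_hi=-0.1635 |R|=0.8499
  mid=-1.26585 |R|=0.53534 →hi
  mid=-1.81705 |R|=0.83378 →hi
  mid=-2.09264 |R|=1.09693 →lo
  mid=-1.95484 |R|=0.95586 →hi
  mid=-2.02374 |R|=1.02403 →lo
  mid=-1.98929 |R|=0.98935 →hi
  mid=-2.00652 |R|=1.00654 →lo
  mid=-1.99791 |R|=0.99791 →hi
  mid=-2.00221 |R|=1.00222 →lo
  ...
  [-2.00006,-1.99993] ⇒ x*=-2.0000
Interval (-2.0000, 0).

z* = -2.0000.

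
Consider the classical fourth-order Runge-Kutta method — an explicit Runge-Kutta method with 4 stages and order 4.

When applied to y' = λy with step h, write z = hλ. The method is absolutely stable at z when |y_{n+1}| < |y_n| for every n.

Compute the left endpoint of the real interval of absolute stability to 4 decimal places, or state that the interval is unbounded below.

With y'=λy (z=hλ):
  order 4, 4-stage ⇒ R(z)=1+z+z^2/2+z^3/6+z^4/24
  (e.g. R(-0.49)=0.61284, |R|=0.61284)

Solve |R(x)|<1 on ℝ⁻.
x=-0.49: |R|=0.6128
|R(-2.93)|=1.2410 |R(-2.57)|=0.7210 |R(-1.99)|=0.3300
Bisect:
  x_lo=-3.1424 |R|=1.6860  x_hi=-0.1469 |R|=0.8634
  mid=-1.64463 |R|=0.27121 →hi
  mid=-2.39350 |R|=0.55307 →hi
  mid=-2.76793 |R|=0.97413 →hi
  mid=-2.95514 |R|=1.28777 →lo
  mid=-2.86154 |R|=1.12117 →lo
  mid=-2.81473 |R|=1.04530 →lo
  mid=-2.79133 |R|=1.00914 →lo
  mid=-2.77963 |R|=0.99149 →hi
  mid=-2.78548 |R|=1.00028 →lo
  mid=-2.78255 |R|=0.99588 →hi
  ...
  [-2.78530,-2.78511] ⇒ x*=-2.7853
Stable set (-2.7853, 0).

z* = -2.7853.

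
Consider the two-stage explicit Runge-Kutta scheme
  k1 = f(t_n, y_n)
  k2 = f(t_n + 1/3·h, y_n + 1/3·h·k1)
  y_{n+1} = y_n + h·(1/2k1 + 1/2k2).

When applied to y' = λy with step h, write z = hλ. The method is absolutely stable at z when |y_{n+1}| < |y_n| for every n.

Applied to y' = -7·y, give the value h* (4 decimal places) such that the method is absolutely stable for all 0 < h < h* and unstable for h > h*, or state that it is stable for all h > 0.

(-6.0000,0); λ=-7 ⇒ h* = (6)/7 = 0.8571.

Set f=λy, z=hλ:
  k1=λy_n ⇒ h·k1=z·y_n;  k2=λ(1+1/3z)y_n ⇒ h·k2=z(1+1/3z)y_n
  y_{n+1}/y_n = 1 + 1/2z + 1/2z(1+1/3z) = 1 + z + 1/6z²
  Hence R(z) = 1 + z + 1/6z².

Find x<0 with |R(x)|<1.
x=-0.57: |R|=0.4842
R=1: x+1/6x²=0 ⇒ x=−6=-6.0000; min R=1−1/(4·1/6)=-0.5000>−1
Confirm numerically:
  x=-4.772: |R|=0.02333 <1
  x=-4.550: |R|=0.09958 <1
  x=-2.658: |R|=0.48051 <1
  x=-6.484: |R|=1.52304 >1
  x=-6.230: |R|=1.23882 >1
So |R|<1 on (-6.0000, 0).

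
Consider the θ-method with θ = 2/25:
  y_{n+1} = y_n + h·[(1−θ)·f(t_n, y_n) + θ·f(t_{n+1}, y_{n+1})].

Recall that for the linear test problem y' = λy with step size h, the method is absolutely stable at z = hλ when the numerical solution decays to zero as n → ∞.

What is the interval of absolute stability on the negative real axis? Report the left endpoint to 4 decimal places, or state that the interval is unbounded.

(-2.3810, 0).

Test eqn y'=λy, z=hλ:
  y_{n+1} = y_n + z·[23/25·y_n + 2/25·y_{n+1}] ⇒ (1 − 2/25z)y_{n+1} = (1 + 23/25z)y_n
  ⇒ R(z) = (1 + 23/25z)/(1 − 2/25z).

Solve |R(x)|<1 on ℝ⁻.
x=-1.79: |R|=0.5658
R=−1: 1+23/25x = −1+2/25x ⇒ -21/25x=2 ⇒ x=2/(-21/25)=-2.3810
Confirm numerically:
  x=-1.802: |R|=0.57495 <1
  x=-1.730: |R|=0.51968 <1
  x=-1.599: |R|=0.41765 <1
  x=-2.572: |R|=1.13309 >1
  x=-2.544: |R|=1.11380 >1
Interval (-2.3810, 0).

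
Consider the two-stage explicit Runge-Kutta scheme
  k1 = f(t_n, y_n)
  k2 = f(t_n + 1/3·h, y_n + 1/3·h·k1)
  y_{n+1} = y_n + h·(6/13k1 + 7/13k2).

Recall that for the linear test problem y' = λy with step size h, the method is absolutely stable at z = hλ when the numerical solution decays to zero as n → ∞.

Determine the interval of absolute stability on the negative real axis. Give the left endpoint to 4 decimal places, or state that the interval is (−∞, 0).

With y'=λy (z=hλ):
  k1=λy_n ⇒ h·k1=z·y_n;  k2=λ(1+1/3z)y_n ⇒ h·k2=z(1+1/3z)y_n
  y_{n+1}/y_n = 1 + 6/13z + 7/13z(1+1/3z) = 1 + z + 7/39z²
  so R(z) = 1 + z + 7/39z².

Boundary: |R(x)|=1, x<0.
x=-1.58: |R|=0.1319
R=1: x+7/39x²=0 ⇒ x=−39/7=-5.5714; min R=1−1/(4·7/39)=-0.3929>−1
Confirm numerically:
  x=-5.133: |R|=0.59607 <1
  x=-3.999: |R|=0.12864 <1
  x=-2.648: |R|=0.38945 <1
  x=-6.111: |R|=1.59183 >1
  x=-5.911: |R|=1.36027 >1
  x=-5.721: |R|=1.15359 >1
Interval (-5.5714, 0).

(-5.5714, 0).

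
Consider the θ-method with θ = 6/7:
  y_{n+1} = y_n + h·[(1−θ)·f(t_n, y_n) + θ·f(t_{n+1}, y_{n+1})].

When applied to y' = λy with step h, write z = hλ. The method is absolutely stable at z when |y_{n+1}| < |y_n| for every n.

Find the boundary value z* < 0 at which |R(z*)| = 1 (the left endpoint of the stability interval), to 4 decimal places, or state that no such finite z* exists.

Set f=λy, z=hλ:
  y_{n+1} = y_n + z·[1/7·y_n + 6/7·y_{n+1}] ⇒ (1 − 6/7z)y_{n+1} = (1 + 1/7z)y_n
  so R(z) = (1 + 1/7z)/(1 − 6/7z).

Solve |R(x)|<1 on ℝ⁻.
x=-1.47: |R|=0.3496
x=-2: |R|=0.2632
x=-10: |R|=0.0448
x=-100: |R|=0.1532
θ=6/7≥1/2 ⇒ |1+1/7x|<|1−6/7x| ∀x<0 ⇒ stable on all of ℝ⁻.

interval (−∞, 0).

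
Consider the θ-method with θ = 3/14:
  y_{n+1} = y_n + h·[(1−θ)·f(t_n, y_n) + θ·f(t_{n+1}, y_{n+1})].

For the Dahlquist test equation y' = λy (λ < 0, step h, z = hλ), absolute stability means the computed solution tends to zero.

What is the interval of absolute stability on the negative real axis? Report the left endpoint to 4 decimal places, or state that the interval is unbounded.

With y'=λy (z=hλ):
  y_{n+1} = y_n + z·[11/14·y_n + 3/14·y_{n+1}] ⇒ (1 − 3/14z)y_{n+1} = (1 + 11/14z)y_n
  Hence R(z) = (1 + 11/14z)/(1 − 3/14z).

Need |R(x)|<1, x<0.
x=-1.01: |R|=0.1697
R=−1: 1+11/14x = −1+3/14x ⇒ -4/7x=2 ⇒ x=2/(-4/7)=-3.5000
Confirm numerically:
  x=-3.028: |R|=0.83642 <1
  x=-2.700: |R|=0.71041 <1
  x=-2.491: |R|=0.62409 <1
  x=-1.951: |R|=0.37581 <1
  x=-4.099: |R|=1.18223 >1
  x=-3.753: |R|=1.08013 >1
  x=-3.724: |R|=1.07119 >1
Stable set (-3.5000, 0).

(-3.5000, 0).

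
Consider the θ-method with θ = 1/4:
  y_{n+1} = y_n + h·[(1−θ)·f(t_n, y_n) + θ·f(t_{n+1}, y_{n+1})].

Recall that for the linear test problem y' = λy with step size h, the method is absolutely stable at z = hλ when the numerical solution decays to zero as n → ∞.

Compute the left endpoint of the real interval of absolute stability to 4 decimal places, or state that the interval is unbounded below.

On y'=λy, z=hλ:
  y_{n+1} = y_n + z·[3/4·y_n + 1/4·y_{n+1}] ⇒ (1 − 1/4z)y_{n+1} = (1 + 3/4z)y_n
  ⇒ R(z) = (1 + 3/4z)/(1 − 1/4z).

Find x<0 with |R(x)|<1.
x=-1.02: |R|=0.1873
R=−1: 1+3/4x = −1+1/4x ⇒ -1/2x=2 ⇒ x=2/(-1/2)=-4.0000
Confirm numerically:
  x=-3.961: |R|=0.99020 <1
  x=-2.671: |R|=0.60156 <1
  x=-2.368: |R|=0.48744 <1
  x=-1.957: |R|=0.31408 <1
  x=-4.357: |R|=1.08544 >1
  x=-4.197: |R|=1.04807 >1
  x=-4.118: |R|=1.02907 >1
So |R|<1 on (-4.0000, 0).

left endpoint -4.0000.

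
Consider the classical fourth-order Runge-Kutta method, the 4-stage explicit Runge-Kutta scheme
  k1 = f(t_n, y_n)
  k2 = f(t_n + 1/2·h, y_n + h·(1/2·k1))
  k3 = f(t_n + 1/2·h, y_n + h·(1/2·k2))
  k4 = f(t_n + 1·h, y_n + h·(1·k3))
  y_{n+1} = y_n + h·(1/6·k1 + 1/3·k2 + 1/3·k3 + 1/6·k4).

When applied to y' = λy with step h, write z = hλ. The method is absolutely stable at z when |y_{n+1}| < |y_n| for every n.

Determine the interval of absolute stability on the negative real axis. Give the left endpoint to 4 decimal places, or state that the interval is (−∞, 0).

Set f=λy, z=hλ:
  order 4, 4-stage ⇒ R(z)=1+z+z^2/2+z^3/6+z^4/24
  (e.g. R(-1.72)=0.27580, |R|=0.27580)

Boundary: |R(x)|=1, x<0.
x=-1.72: |R|=0.2758
|R(-2.44)|=0.5926 |R(-1.67)|=0.2723 |R(-0.63)|=0.5333
Bisect:
  x_lo=-3.3311 |R|=2.1868  x_hi=-0.0508 |R|=0.9505
  mid=-1.69093 |R|=0.27353 →hi
  mid=-2.51101 |R|=0.65931 →hi
  mid=-2.92104 |R|=1.22472 →lo
  mid=-2.71603 |R|=0.90049 →hi
  mid=-2.81854 |R|=1.05129 →lo
  mid=-2.76728 |R|=0.97318 →hi
  mid=-2.79291 |R|=1.01154 →lo
  mid=-2.78009 |R|=0.99219 →hi
  mid=-2.78650 |R|=1.00182 →lo
  ...
  [-2.78530,-2.78510] ⇒ x*=-2.7853
Stable set (-2.7853, 0).

(-2.7853, 0).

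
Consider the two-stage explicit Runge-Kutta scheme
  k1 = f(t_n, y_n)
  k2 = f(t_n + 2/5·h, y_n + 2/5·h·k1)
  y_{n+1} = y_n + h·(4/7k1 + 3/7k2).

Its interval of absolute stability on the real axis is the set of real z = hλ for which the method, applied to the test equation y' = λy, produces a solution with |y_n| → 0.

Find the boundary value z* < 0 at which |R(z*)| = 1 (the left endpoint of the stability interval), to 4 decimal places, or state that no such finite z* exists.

z* = -5.8333.

Set f=λy, z=hλ:
  k1=λy_n ⇒ h·k1=z·y_n;  k2=λ(1+2/5z)y_n ⇒ h·k2=z(1+2/5z)y_n
  y_{n+1}/y_n = 1 + 4/7z + 3/7z(1+2/5z) = 1 + z + 6/35z²
  so R(z) = 1 + z + 6/35z².

Solve |R(x)|<1 on ℝ⁻.
x=-1.11: |R|=0.1012
R=1: x+6/35x²=0 ⇒ x=−35/6=-5.8333; min R=1−1/(4·6/35)=-0.4583>−1
Confirm numerically:
  x=-4.334: |R|=0.11396 <1
  x=-3.824: |R|=0.31720 <1
  x=-3.536: |R|=0.39258 <1
  x=-6.179: |R|=1.36615 >1
  x=-6.030: |R|=1.20330 >1
  x=-5.934: |R|=1.10240 >1
So |R|<1 on (-5.8333, 0).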